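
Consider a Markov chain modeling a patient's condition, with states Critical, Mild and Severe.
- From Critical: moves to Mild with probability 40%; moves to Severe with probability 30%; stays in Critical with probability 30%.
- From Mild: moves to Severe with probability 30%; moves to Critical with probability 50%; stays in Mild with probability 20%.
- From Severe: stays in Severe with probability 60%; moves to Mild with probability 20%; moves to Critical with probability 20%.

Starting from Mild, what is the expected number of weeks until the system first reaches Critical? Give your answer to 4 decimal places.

2.6923

Let t(s) be the expected number of weeks to first reach Critical from state s, with t(Critical) = 0. Conditioning on the first week:
t(Mild) = 1 + 0.2·t(Mild) + 0.3·t(Severe)
t(Severe) = 1 + 0.2·t(Mild) + 0.6·t(Severe)
Solving: t(Mild) = 2.6923, t(Severe) = 3.8462.
Expected weeks from Mild to Critical: 2.6923.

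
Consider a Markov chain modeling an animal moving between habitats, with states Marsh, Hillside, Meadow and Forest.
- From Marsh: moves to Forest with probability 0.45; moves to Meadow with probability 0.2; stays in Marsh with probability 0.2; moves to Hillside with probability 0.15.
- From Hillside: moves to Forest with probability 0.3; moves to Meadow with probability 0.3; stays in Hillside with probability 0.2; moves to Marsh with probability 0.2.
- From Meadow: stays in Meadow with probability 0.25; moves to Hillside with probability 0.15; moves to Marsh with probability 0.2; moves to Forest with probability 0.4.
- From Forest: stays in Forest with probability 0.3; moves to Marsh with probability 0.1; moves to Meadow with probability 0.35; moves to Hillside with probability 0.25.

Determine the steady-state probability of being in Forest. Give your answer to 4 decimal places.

Let the stationary distribution be π with π = πP and π_1 + π_2 + π_3 + π_4 = 1.
π_1 = 0.2·π_1 + 0.2·π_2 + 0.2·π_3 + 0.1·π_4
π_2 = 0.15·π_1 + 0.2·π_2 + 0.15·π_3 + 0.25·π_4
π_3 = 0.2·π_1 + 0.3·π_2 + 0.25·π_3 + 0.35·π_4
Solving with the normalization constraint gives π = (0.1647, 0.1951, 0.2869, 0.3534).
So the stationary probability of Forest is 0.3534.

0.3534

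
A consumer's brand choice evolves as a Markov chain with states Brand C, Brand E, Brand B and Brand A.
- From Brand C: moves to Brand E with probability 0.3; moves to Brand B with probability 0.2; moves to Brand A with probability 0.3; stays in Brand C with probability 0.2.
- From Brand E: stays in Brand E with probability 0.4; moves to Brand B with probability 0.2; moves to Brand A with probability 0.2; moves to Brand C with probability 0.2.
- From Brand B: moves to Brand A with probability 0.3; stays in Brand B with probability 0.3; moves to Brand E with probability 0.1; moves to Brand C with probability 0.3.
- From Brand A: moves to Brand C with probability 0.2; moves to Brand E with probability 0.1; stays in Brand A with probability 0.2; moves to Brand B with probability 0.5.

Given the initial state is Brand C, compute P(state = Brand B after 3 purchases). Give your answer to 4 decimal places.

0.3030

Propagate the distribution vector 3 purchases from Brand C.
After 0 purchases: (1.0000, 0.0000, 0.0000, 0.0000)
After 1 purchase: (0.2000, 0.3000, 0.2000, 0.3000)
After 2 purchases: (0.2200, 0.2300, 0.3100, 0.2400)
After 3 purchases: (0.2310, 0.2130, 0.3030, 0.2530)
P(in Brand B after 3 purchases) = 0.3030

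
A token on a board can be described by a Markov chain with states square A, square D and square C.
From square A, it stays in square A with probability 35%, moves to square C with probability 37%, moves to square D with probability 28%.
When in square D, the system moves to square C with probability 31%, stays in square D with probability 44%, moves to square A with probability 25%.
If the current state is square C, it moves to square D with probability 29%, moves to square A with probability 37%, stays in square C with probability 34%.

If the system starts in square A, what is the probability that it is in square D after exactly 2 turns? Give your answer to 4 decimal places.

Sum over the intermediate state after 1 turn:
P = P(square A→square A)·P(square A→square D) + P(square A→square D)·P(square D→square D) + P(square A→square C)·P(square C→square D)
  = 0.35×0.28 + 0.28×0.44 + 0.37×0.29
  = 0.0980 + 0.1232 + 0.1073 = 0.3285

0.3285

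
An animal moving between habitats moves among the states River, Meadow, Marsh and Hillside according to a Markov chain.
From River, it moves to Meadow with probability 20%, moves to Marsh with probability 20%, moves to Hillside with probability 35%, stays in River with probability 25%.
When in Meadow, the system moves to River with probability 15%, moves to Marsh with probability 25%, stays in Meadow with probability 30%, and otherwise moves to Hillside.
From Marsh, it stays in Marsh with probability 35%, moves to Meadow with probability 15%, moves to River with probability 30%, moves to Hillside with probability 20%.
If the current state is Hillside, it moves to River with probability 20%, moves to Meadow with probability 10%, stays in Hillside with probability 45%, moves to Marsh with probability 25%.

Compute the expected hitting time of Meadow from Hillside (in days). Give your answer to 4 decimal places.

Let t(s) be the expected number of days to first reach Meadow from state s, with t(Meadow) = 0. Conditioning on the first day:
t(River) = 1 + 0.25·t(River) + 0.2·t(Marsh) + 0.35·t(Hillside)
t(Marsh) = 1 + 0.3·t(River) + 0.35·t(Marsh) + 0.2·t(Hillside)
t(Hillside) = 1 + 0.2·t(River) + 0.25·t(Marsh) + 0.45·t(Hillside)
Solving: t(River) = 6.5536, t(Marsh) = 6.8081, t(Hillside) = 7.2959.
Expected days from Hillside to Meadow: 7.2959.

7.2959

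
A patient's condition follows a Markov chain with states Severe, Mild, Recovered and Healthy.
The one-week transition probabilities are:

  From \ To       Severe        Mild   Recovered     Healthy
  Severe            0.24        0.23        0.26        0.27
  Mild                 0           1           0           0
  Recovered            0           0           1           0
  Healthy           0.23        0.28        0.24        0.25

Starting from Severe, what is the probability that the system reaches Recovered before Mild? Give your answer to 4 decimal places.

Let h(s) be the probability of absorption at Recovered starting from transient state s. Then h(Recovered) = 1 and h(Mild) = 0. By first-step analysis:
h(Severe) = 0.24·h(Severe) + 0.23·0 + 0.26·1 + 0.27·h(Healthy)
h(Healthy) = 0.23·h(Severe) + 0.28·0 + 0.24·1 + 0.25·h(Healthy)
Solving: h(Severe) = 0.5115, h(Healthy) = 0.4769.
Starting from Severe, the probability is 0.5115.

0.5115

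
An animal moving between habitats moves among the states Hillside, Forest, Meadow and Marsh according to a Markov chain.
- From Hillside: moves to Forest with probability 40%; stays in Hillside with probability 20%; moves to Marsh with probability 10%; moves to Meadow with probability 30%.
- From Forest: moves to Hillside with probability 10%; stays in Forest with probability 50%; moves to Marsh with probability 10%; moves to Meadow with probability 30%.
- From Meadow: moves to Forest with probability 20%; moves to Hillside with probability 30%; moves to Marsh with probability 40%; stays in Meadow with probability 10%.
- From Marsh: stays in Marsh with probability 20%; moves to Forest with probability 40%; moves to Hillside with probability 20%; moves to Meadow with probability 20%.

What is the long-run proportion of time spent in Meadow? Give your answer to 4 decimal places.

Let the stationary distribution be π with π = πP and π_1 + π_2 + π_3 + π_4 = 1.
π_1 = 0.2·π_1 + 0.1·π_2 + 0.3·π_3 + 0.2·π_4
π_2 = 0.4·π_1 + 0.5·π_2 + 0.2·π_3 + 0.4·π_4
π_3 = 0.3·π_1 + 0.3·π_2 + 0.1·π_3 + 0.2·π_4
Solving with the normalization constraint gives π = (0.1842, 0.3924, 0.2342, 0.1892).
So the stationary probability of Meadow is 0.2342.

0.2342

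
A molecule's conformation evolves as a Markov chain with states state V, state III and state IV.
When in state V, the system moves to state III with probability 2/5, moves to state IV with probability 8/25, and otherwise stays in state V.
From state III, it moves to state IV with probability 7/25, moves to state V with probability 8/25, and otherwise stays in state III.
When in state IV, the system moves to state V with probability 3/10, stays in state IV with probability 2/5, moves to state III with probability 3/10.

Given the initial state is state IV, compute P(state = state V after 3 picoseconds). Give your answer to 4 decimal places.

0.3012

Propagate the distribution vector 3 picoseconds from state IV.
After 0 picoseconds: (0.0000, 0.0000, 1.0000)
After 1 picosecond: (0.3000, 0.3000, 0.4000)
After 2 picoseconds: (0.3000, 0.3600, 0.3400)
After 3 picoseconds: (0.3012, 0.3660, 0.3328)
P(in state V after 3 picoseconds) = 0.3012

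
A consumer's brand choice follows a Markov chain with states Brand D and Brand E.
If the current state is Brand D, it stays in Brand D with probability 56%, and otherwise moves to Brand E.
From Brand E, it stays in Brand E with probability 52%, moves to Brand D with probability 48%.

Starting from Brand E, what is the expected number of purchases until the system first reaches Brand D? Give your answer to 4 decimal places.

2.0833

Let t(s) be the expected number of purchases to first reach Brand D from state s, with t(Brand D) = 0. Conditioning on the first purchase:
t(Brand E) = 1 + 0.52·t(Brand E)
Solving: t(Brand E) = 2.0833.
Expected purchases from Brand E to Brand D: 2.0833.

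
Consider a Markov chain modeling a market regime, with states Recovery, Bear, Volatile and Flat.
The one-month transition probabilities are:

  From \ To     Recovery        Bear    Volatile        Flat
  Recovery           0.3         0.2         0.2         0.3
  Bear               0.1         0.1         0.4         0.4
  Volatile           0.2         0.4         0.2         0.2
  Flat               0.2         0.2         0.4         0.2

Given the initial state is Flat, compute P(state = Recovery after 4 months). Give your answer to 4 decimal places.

0.1964

Propagate the distribution vector 4 months from Flat.
After 0 months: (0.0000, 0.0000, 0.0000, 1.0000)
After 1 month: (0.2000, 0.2000, 0.4000, 0.2000)
After 2 months: (0.2000, 0.2600, 0.2800, 0.2600)
After 3 months: (0.1940, 0.2300, 0.3040, 0.2720)
After 4 months: (0.1964, 0.2378, 0.3004, 0.2654)
P(in Recovery after 4 months) = 0.1964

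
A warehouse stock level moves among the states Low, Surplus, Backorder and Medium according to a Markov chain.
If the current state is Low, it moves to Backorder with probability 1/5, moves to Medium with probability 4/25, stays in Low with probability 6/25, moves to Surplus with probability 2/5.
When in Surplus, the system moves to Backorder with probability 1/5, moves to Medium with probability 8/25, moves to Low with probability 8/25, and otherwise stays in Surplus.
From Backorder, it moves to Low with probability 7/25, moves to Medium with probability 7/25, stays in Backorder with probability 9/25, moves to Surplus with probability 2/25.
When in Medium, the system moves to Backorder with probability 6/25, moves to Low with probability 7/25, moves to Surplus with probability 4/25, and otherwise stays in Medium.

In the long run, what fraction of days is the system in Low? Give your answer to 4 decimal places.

Let the stationary distribution be π with π = πP and π_1 + π_2 + π_3 + π_4 = 1.
π_1 = 0.24·π_1 + 0.32·π_2 + 0.28·π_3 + 0.28·π_4
π_2 = 0.4·π_1 + 0.16·π_2 + 0.08·π_3 + 0.16·π_4
π_3 = 0.2·π_1 + 0.2·π_2 + 0.36·π_3 + 0.24·π_4
Solving with the normalization constraint gives π = (0.2772, 0.2065, 0.2507, 0.2656).
So the stationary probability of Low is 0.2772.

0.2772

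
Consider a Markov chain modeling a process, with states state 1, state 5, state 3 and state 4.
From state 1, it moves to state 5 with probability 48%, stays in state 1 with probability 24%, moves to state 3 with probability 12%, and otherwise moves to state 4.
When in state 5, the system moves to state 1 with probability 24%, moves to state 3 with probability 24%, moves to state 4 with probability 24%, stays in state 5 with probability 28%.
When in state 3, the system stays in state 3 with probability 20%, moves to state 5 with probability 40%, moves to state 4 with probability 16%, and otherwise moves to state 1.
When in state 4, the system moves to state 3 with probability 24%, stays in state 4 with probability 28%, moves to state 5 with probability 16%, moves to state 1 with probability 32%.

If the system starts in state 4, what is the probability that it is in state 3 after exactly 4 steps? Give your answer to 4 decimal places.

Propagate the distribution vector 4 steps from state 4.
After 0 steps: (0.0000, 0.0000, 0.0000, 1.0000)
After 1 step: (0.3200, 0.1600, 0.2400, 0.2800)
After 2 steps: (0.2624, 0.3392, 0.1920, 0.2064)
After 3 steps: (0.2565, 0.3308, 0.2008, 0.2119)
After 4 steps: (0.2570, 0.3300, 0.2012, 0.2119)
P(in state 3 after 4 steps) = 0.2012

0.2012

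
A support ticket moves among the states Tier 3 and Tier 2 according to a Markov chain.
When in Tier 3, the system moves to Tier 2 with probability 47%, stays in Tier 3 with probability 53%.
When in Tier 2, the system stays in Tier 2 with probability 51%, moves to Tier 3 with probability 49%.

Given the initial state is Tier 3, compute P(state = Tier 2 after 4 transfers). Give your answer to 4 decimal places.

0.4896

Propagate the distribution vector 4 transfers from Tier 3.
After 0 transfers: (1.0000, 0.0000)
After 1 transfer: (0.5300, 0.4700)
After 2 transfers: (0.5112, 0.4888)
After 3 transfers: (0.5104, 0.4896)
After 4 transfers: (0.5104, 0.4896)
P(in Tier 2 after 4 transfers) = 0.4896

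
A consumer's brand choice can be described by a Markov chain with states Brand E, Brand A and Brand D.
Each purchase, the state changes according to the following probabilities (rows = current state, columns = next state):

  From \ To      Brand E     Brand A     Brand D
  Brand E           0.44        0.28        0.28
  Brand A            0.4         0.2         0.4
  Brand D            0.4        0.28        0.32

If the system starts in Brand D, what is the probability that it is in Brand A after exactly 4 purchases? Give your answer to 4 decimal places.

0.2592

Propagate the distribution vector 4 purchases from Brand D.
After 0 purchases: (0.0000, 0.0000, 1.0000)
After 1 purchase: (0.4000, 0.2800, 0.3200)
After 2 purchases: (0.4160, 0.2576, 0.3264)
After 3 purchases: (0.4166, 0.2594, 0.3240)
After 4 purchases: (0.4167, 0.2592, 0.3241)
P(in Brand A after 4 purchases) = 0.2592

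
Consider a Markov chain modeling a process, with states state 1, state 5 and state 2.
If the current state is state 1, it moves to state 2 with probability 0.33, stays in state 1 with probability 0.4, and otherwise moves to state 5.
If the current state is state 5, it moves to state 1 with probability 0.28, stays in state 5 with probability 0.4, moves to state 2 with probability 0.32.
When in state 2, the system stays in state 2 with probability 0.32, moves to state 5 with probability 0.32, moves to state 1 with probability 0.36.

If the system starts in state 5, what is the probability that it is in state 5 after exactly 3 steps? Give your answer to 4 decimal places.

0.3301

Propagate the distribution vector 3 steps from state 5.
After 0 steps: (0.0000, 1.0000, 0.0000)
After 1 step: (0.2800, 0.4000, 0.3200)
After 2 steps: (0.3392, 0.3380, 0.3228)
After 3 steps: (0.3465, 0.3301, 0.3234)
P(in state 5 after 3 steps) = 0.3301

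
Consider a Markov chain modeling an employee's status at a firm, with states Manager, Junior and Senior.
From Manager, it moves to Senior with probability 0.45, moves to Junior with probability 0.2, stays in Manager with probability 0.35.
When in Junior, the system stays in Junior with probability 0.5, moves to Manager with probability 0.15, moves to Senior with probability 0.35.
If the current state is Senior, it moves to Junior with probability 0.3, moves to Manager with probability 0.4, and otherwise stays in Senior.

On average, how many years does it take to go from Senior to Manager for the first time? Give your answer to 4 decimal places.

3.2653

Let t(s) be the expected number of years to first reach Manager from state s, with t(Manager) = 0. Conditioning on the first year:
t(Junior) = 1 + 0.5·t(Junior) + 0.35·t(Senior)
t(Senior) = 1 + 0.3·t(Junior) + 0.3·t(Senior)
Solving: t(Junior) = 4.2857, t(Senior) = 3.2653.
Expected years from Senior to Manager: 3.2653.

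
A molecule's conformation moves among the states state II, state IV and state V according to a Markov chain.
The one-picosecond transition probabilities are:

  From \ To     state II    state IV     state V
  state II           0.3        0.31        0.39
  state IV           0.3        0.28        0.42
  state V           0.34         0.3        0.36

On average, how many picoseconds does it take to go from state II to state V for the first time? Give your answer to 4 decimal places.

Let t(s) be the expected number of picoseconds to first reach state V from state s, with t(state V) = 0. Conditioning on the first picosecond:
t(state II) = 1 + 0.3·t(state II) + 0.31·t(state IV)
t(state IV) = 1 + 0.3·t(state II) + 0.28·t(state IV)
Solving: t(state II) = 2.5061, t(state IV) = 2.4331.
Expected picoseconds from state II to state V: 2.5061.

2.5061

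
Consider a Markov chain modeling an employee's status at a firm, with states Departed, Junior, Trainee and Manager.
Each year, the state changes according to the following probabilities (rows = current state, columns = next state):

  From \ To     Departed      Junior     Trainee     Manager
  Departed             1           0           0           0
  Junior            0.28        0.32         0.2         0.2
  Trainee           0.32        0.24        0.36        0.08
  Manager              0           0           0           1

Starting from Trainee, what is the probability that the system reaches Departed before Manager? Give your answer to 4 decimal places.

Let h(s) be the probability of absorption at Departed starting from transient state s. Then h(Departed) = 1 and h(Manager) = 0. By first-step analysis:
h(Junior) = 0.28·1 + 0.32·h(Junior) + 0.2·h(Trainee) + 0.2·0
h(Trainee) = 0.32·1 + 0.24·h(Junior) + 0.36·h(Trainee) + 0.08·0
Solving: h(Junior) = 0.6281, h(Trainee) = 0.7355.
Starting from Trainee, the probability is 0.7355.

0.7355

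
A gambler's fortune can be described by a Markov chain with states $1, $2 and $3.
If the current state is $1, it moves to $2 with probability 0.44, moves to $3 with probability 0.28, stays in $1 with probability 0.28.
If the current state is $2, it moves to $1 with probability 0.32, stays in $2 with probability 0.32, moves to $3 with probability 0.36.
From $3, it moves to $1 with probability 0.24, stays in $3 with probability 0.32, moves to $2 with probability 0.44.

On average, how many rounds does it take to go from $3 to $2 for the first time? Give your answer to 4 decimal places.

2.2727

Let t(s) be the expected number of rounds to first reach $2 from state s, with t($2) = 0. Conditioning on the first round:
t($1) = 1 + 0.28·t($1) + 0.28·t($3)
t($3) = 1 + 0.24·t($1) + 0.32·t($3)
Solving: t($1) = 2.2727, t($3) = 2.2727.
Expected rounds from $3 to $2: 2.2727.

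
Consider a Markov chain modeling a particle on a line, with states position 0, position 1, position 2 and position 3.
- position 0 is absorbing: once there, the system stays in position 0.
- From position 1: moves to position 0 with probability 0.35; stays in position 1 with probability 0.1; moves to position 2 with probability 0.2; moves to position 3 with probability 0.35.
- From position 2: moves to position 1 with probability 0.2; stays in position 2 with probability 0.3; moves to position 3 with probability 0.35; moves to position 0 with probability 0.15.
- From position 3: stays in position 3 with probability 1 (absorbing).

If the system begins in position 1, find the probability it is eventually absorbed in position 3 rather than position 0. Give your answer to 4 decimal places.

0.5339

Let h(s) be the probability of absorption at position 3 starting from transient state s. Then h(position 3) = 1 and h(position 0) = 0. By first-step analysis:
h(position 1) = 0.35·0 + 0.1·h(position 1) + 0.2·h(position 2) + 0.35·1
h(position 2) = 0.15·0 + 0.2·h(position 1) + 0.3·h(position 2) + 0.35·1
Solving: h(position 1) = 0.5339, h(position 2) = 0.6525.
Starting from position 1, the probability is 0.5339.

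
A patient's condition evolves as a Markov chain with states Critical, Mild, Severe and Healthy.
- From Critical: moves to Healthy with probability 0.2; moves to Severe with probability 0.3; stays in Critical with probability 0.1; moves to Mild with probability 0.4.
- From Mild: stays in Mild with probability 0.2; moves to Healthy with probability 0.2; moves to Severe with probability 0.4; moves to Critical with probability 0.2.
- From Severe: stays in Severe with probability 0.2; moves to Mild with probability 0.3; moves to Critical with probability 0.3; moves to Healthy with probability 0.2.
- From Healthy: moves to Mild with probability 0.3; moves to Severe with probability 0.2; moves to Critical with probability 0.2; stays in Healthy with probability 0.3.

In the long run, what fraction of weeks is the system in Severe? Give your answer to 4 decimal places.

Let the stationary distribution be π with π = πP and π_1 + π_2 + π_3 + π_4 = 1.
π_1 = 0.1·π_1 + 0.2·π_2 + 0.3·π_3 + 0.2·π_4
π_2 = 0.4·π_1 + 0.2·π_2 + 0.3·π_3 + 0.3·π_4
π_3 = 0.3·π_1 + 0.4·π_2 + 0.2·π_3 + 0.2·π_4
Solving with the normalization constraint gives π = (0.2072, 0.2916, 0.2790, 0.2222).
So the stationary probability of Severe is 0.2790.

0.2790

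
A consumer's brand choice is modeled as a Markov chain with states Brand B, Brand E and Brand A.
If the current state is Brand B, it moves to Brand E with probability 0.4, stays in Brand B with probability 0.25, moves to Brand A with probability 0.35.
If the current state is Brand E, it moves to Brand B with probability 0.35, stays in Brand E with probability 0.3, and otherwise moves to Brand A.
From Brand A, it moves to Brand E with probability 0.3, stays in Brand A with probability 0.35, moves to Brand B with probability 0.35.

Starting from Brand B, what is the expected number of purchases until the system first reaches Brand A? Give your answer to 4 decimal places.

2.8571

Let t(s) be the expected number of purchases to first reach Brand A from state s, with t(Brand A) = 0. Conditioning on the first purchase:
t(Brand B) = 1 + 0.25·t(Brand B) + 0.4·t(Brand E)
t(Brand E) = 1 + 0.35·t(Brand B) + 0.3·t(Brand E)
Solving: t(Brand B) = 2.8571, t(Brand E) = 2.8571.
Expected purchases from Brand B to Brand A: 2.8571.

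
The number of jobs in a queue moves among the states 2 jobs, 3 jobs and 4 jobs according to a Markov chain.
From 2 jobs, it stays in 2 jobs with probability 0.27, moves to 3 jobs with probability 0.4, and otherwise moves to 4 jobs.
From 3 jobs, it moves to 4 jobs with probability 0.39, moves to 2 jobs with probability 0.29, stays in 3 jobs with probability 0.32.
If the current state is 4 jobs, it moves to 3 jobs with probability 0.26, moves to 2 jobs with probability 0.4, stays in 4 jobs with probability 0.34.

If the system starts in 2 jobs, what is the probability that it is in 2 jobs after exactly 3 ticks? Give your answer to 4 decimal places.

0.3229

Propagate the distribution vector 3 ticks from 2 jobs.
After 0 ticks: (1.0000, 0.0000, 0.0000)
After 1 tick: (0.2700, 0.4000, 0.3300)
After 2 ticks: (0.3209, 0.3218, 0.3573)
After 3 ticks: (0.3229, 0.3242, 0.3529)
P(in 2 jobs after 3 ticks) = 0.3229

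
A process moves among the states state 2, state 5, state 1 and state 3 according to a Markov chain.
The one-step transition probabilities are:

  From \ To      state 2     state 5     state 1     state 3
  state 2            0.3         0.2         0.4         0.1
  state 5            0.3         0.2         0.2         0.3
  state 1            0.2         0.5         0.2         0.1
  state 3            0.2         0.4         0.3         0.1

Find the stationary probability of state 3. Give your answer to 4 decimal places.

0.1626

Let the stationary distribution be π with π = πP and π_1 + π_2 + π_3 + π_4 = 1.
π_1 = 0.3·π_1 + 0.3·π_2 + 0.2·π_3 + 0.2·π_4
π_2 = 0.2·π_1 + 0.2·π_2 + 0.5·π_3 + 0.4·π_4
π_3 = 0.4·π_1 + 0.2·π_2 + 0.2·π_3 + 0.3·π_4
Solving with the normalization constraint gives π = (0.2570, 0.3128, 0.2677, 0.1626).
So the stationary probability of state 3 is 0.1626.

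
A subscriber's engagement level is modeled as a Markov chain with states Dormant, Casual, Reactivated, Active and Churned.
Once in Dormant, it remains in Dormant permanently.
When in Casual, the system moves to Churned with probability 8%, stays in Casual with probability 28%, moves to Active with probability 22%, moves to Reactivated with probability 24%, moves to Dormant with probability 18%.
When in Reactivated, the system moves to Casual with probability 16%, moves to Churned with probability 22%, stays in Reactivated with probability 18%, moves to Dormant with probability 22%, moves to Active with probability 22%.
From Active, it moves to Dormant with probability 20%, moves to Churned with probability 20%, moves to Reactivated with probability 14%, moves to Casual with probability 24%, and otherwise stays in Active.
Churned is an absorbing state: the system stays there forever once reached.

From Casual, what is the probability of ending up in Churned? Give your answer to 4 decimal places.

Let h(s) be the probability of absorption at Churned starting from transient state s. Then h(Churned) = 1 and h(Dormant) = 0. By first-step analysis:
h(Casual) = 0.18·0 + 0.28·h(Casual) + 0.24·h(Reactivated) + 0.22·h(Active) + 0.08·1
h(Reactivated) = 0.22·0 + 0.16·h(Casual) + 0.18·h(Reactivated) + 0.22·h(Active) + 0.22·1
h(Active) = 0.2·0 + 0.24·h(Casual) + 0.14·h(Reactivated) + 0.22·h(Active) + 0.2·1
Solving: h(Casual) = 0.4124, h(Reactivated) = 0.4744, h(Active) = 0.4685.
Starting from Casual, the probability is 0.4124.

0.4124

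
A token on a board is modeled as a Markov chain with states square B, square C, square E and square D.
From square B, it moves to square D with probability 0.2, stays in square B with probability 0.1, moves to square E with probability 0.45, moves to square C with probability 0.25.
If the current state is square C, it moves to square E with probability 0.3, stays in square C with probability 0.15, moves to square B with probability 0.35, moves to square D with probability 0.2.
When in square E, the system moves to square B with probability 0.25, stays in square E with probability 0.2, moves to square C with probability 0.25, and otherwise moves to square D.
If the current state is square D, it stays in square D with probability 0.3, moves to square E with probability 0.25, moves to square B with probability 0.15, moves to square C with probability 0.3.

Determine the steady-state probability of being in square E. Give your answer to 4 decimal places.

Let the stationary distribution be π with π = πP and π_1 + π_2 + π_3 + π_4 = 1.
π_1 = 0.1·π_1 + 0.35·π_2 + 0.25·π_3 + 0.15·π_4
π_2 = 0.25·π_1 + 0.15·π_2 + 0.25·π_3 + 0.3·π_4
π_3 = 0.45·π_1 + 0.3·π_2 + 0.2·π_3 + 0.25·π_4
Solving with the normalization constraint gives π = (0.2160, 0.2388, 0.2906, 0.2545).
So the stationary probability of square E is 0.2906.

0.2906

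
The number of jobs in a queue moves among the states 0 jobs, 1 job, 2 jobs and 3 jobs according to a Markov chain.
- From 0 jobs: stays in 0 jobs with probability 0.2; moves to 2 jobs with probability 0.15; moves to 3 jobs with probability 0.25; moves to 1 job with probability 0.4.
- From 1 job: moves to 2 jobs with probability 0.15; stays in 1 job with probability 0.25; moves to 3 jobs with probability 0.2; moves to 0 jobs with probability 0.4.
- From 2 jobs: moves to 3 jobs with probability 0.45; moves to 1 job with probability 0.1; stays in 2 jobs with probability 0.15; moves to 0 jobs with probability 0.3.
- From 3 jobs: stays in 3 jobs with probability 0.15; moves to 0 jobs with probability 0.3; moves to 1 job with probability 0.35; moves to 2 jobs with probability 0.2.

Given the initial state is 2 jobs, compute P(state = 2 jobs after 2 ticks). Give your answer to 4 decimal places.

Propagate the distribution vector 2 ticks from 2 jobs.
After 0 ticks: (0.0000, 0.0000, 1.0000, 0.0000)
After 1 tick: (0.3000, 0.1000, 0.1500, 0.4500)
After 2 ticks: (0.2800, 0.3175, 0.1725, 0.2300)
P(in 2 jobs after 2 ticks) = 0.1725

0.1725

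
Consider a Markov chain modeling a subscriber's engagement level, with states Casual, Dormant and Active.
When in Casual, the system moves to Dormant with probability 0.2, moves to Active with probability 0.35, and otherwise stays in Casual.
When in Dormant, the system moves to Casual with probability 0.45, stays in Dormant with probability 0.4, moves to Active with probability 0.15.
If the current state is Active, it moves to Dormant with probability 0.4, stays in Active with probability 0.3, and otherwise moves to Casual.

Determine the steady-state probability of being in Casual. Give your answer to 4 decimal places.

Let the stationary distribution be π with π = πP and π_1 + π_2 + π_3 = 1.
π_1 = 0.45·π_1 + 0.45·π_2 + 0.3·π_3
π_2 = 0.2·π_1 + 0.4·π_2 + 0.4·π_3
Solving with the normalization constraint gives π = (0.4091, 0.3182, 0.2727).
So the stationary probability of Casual is 0.4091.

0.4091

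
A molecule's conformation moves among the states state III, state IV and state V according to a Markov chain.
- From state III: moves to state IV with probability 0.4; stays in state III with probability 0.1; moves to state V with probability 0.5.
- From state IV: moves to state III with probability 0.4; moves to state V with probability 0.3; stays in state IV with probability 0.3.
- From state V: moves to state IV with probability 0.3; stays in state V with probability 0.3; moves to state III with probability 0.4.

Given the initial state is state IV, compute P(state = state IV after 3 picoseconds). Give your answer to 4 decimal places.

Propagate the distribution vector 3 picoseconds from state IV.
After 0 picoseconds: (0.0000, 1.0000, 0.0000)
After 1 picosecond: (0.4000, 0.3000, 0.3000)
After 2 picoseconds: (0.2800, 0.3400, 0.3800)
After 3 picoseconds: (0.3160, 0.3280, 0.3560)
P(in state IV after 3 picoseconds) = 0.3280

0.3280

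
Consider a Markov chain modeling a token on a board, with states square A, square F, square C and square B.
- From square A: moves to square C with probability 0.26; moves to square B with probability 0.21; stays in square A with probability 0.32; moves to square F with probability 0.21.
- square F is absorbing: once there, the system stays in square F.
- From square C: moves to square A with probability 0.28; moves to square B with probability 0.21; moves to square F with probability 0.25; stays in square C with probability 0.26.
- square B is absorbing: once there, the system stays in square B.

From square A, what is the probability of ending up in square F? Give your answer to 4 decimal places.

Let h(s) be the probability of absorption at square F starting from transient state s. Then h(square F) = 1 and h(square B) = 0. By first-step analysis:
h(square A) = 0.32·h(square A) + 0.21·1 + 0.26·h(square C) + 0.21·0
h(square C) = 0.28·h(square A) + 0.25·1 + 0.26·h(square C) + 0.21·0
Solving: h(square A) = 0.5121, h(square C) = 0.5316.
Starting from square A, the probability is 0.5121.

0.5121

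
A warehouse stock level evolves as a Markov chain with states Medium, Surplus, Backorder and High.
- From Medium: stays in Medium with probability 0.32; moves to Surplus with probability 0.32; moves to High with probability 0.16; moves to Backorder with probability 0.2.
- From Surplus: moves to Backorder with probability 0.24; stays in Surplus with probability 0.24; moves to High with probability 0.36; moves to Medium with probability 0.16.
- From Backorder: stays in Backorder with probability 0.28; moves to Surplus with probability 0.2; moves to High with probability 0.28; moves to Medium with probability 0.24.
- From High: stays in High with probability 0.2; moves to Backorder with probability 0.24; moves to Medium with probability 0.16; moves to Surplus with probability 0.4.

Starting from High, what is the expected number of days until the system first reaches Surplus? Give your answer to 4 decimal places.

2.9877

Let t(s) be the expected number of days to first reach Surplus from state s, with t(Surplus) = 0. Conditioning on the first day:
t(Medium) = 1 + 0.32·t(Medium) + 0.2·t(Backorder) + 0.16·t(High)
t(Backorder) = 1 + 0.24·t(Medium) + 0.28·t(Backorder) + 0.28·t(High)
t(High) = 1 + 0.16·t(Medium) + 0.24·t(Backorder) + 0.2·t(High)
Solving: t(Medium) = 3.2416, t(Backorder) = 3.6313, t(High) = 2.9877.
Expected days from High to Surplus: 2.9877.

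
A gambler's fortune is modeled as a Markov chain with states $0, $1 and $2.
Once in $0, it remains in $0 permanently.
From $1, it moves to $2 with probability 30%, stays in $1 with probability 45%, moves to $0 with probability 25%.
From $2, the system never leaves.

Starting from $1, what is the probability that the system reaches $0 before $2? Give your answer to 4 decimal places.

0.4545

Let h(s) be the probability of absorption at $0 starting from transient state s. Then h($0) = 1 and h($2) = 0. By first-step analysis:
h($1) = 0.25·1 + 0.45·h($1) + 0.3·0
Solving: h($1) = 0.4545.
Starting from $1, the probability is 0.4545.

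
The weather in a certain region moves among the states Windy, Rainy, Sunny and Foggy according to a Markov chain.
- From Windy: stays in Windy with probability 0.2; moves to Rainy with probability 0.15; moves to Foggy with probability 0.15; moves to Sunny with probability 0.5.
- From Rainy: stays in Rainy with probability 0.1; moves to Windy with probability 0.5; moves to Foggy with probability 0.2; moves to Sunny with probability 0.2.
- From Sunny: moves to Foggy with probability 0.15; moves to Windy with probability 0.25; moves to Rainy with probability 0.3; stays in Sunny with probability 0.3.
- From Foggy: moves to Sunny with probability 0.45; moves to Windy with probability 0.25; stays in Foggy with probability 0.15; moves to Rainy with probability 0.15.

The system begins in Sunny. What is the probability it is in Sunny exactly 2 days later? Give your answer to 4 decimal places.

Propagate the distribution vector 2 days from Sunny.
After 0 days: (0.0000, 0.0000, 1.0000, 0.0000)
After 1 day: (0.2500, 0.3000, 0.3000, 0.1500)
After 2 days: (0.3125, 0.1800, 0.3425, 0.1650)
P(in Sunny after 2 days) = 0.3425

0.3425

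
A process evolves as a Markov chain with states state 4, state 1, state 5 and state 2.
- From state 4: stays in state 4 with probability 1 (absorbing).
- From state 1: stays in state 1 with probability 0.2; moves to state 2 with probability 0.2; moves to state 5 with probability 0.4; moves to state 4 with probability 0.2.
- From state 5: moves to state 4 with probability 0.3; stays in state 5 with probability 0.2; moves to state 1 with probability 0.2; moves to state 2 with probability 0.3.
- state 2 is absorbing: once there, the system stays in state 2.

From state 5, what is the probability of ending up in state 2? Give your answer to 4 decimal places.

0.5000

Let h(s) be the probability of absorption at state 2 starting from transient state s. Then h(state 2) = 1 and h(state 4) = 0. By first-step analysis:
h(state 1) = 0.2·0 + 0.2·h(state 1) + 0.4·h(state 5) + 0.2·1
h(state 5) = 0.3·0 + 0.2·h(state 1) + 0.2·h(state 5) + 0.3·1
Solving: h(state 1) = 0.5000, h(state 5) = 0.5000.
Starting from state 5, the probability is 0.5000.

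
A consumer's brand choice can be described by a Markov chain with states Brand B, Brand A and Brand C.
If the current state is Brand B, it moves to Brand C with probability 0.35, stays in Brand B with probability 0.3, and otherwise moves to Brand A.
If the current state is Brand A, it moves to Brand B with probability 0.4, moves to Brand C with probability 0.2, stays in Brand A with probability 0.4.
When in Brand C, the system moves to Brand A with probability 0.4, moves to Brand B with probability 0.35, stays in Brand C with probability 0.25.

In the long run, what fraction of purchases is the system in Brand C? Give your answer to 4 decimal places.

0.2660

Let the stationary distribution be π with π = πP and π_1 + π_2 + π_3 = 1.
π_1 = 0.3·π_1 + 0.4·π_2 + 0.35·π_3
π_2 = 0.35·π_1 + 0.4·π_2 + 0.4·π_3
Solving with the normalization constraint gives π = (0.3515, 0.3824, 0.2660).
So the stationary probability of Brand C is 0.2660.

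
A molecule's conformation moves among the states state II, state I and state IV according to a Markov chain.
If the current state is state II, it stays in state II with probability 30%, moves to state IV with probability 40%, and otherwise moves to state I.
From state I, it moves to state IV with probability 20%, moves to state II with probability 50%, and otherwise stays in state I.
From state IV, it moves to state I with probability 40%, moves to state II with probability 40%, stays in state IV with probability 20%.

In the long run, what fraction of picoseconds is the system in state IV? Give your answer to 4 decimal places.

0.2787

Let the stationary distribution be π with π = πP and π_1 + π_2 + π_3 = 1.
π_1 = 0.3·π_1 + 0.5·π_2 + 0.4·π_3
π_2 = 0.3·π_1 + 0.3·π_2 + 0.4·π_3
Solving with the normalization constraint gives π = (0.3934, 0.3279, 0.2787).
So the stationary probability of state IV is 0.2787.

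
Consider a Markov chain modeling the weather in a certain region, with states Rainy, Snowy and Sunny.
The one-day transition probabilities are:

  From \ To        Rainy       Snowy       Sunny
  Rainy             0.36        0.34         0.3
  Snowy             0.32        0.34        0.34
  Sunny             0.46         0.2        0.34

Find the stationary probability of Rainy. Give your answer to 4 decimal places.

Let the stationary distribution be π with π = πP and π_1 + π_2 + π_3 = 1.
π_1 = 0.36·π_1 + 0.32·π_2 + 0.46·π_3
π_2 = 0.34·π_1 + 0.34·π_2 + 0.2·π_3
Solving with the normalization constraint gives π = (0.3807, 0.2945, 0.3248).
So the stationary probability of Rainy is 0.3807.

0.3807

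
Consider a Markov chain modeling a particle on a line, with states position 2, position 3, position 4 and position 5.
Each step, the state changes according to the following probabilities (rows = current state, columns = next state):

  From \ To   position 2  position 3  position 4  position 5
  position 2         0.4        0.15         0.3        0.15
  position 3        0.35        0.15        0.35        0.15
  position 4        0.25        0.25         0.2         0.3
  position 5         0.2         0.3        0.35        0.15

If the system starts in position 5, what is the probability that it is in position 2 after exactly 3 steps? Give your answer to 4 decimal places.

Propagate the distribution vector 3 steps from position 5.
After 0 steps: (0.0000, 0.0000, 0.0000, 1.0000)
After 1 step: (0.2000, 0.3000, 0.3500, 0.1500)
After 2 steps: (0.3025, 0.2075, 0.2875, 0.2025)
After 3 steps: (0.3060, 0.2091, 0.2918, 0.1931)
P(in position 2 after 3 steps) = 0.3060

0.3060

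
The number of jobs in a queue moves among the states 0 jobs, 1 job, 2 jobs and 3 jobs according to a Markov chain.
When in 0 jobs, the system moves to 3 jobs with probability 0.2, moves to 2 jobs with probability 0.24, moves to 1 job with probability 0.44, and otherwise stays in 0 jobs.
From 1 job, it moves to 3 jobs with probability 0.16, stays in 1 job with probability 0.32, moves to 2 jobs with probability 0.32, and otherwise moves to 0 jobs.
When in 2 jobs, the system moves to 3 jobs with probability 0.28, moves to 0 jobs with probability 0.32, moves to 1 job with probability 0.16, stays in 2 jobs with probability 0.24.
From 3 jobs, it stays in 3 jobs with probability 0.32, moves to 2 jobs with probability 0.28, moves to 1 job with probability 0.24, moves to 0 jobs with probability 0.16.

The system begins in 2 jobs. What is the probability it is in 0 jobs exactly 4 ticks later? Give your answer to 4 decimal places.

0.2068

Propagate the distribution vector 4 ticks from 2 jobs.
After 0 ticks: (0.0000, 0.0000, 1.0000, 0.0000)
After 1 tick: (0.3200, 0.1600, 0.2400, 0.2800)
After 2 ticks: (0.1920, 0.2976, 0.2640, 0.2464)
After 3 ticks: (0.2065, 0.2811, 0.2737, 0.2388)
After 4 ticks: (0.2068, 0.2819, 0.2720, 0.2393)
P(in 0 jobs after 4 ticks) = 0.2068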